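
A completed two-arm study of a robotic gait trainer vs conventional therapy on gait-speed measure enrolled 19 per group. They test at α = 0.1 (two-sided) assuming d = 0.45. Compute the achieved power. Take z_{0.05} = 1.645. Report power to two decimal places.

power ≈ 0.40

For two equal groups, power = Φ(d·√(n/2) − z_{α/2}).
d·√(n/2) = 0.45 × √(19/2) = 0.45 × 3.082 = 1.387.
z_β = 1.387 − 1.645 = -0.258.
Power = Φ(-0.258) = 0.398.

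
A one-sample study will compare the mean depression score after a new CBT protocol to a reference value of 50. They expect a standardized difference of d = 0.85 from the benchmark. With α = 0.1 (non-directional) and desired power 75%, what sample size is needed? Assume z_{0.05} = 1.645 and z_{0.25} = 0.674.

For a one-sample test: n = ((z_{α/2} + z_β) / d)².
z_{α/2} + z_β = 1.645 + 0.674 = 2.319.
n = (2.319 / 0.85)² = 2.728² = 7.44.
Round up.

n = 8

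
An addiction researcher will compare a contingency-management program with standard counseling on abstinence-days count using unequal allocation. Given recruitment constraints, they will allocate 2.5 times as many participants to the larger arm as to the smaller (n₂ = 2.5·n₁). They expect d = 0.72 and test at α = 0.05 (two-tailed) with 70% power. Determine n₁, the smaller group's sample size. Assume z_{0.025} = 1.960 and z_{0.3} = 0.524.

n₁ = 17

With allocation ratio k = n₂/n₁ = 2.5, Var(x̄₁−x̄₂) = σ²(1/n₁ + 1/(k·n₁)) = σ²·(k+1)/(k·n₁).
So n₁ = (1 + 1/k)·((z_{α/2} + z_β)/d)² = 1.400 × (2.484/0.72)².
n₁ = 1.400 × 11.90 = 16.7.
Round up: n₁ = 17, giving n₂ = ⌈2.5 × 17⌉ = ⌈42.5⌉ = 43.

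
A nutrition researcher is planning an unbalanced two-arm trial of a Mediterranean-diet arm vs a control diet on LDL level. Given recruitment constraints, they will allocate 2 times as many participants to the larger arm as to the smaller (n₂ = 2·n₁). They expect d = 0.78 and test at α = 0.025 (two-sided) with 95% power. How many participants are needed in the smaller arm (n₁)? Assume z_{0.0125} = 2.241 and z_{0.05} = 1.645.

n₁ = 38

With allocation ratio k = n₂/n₁ = 2, Var(x̄₁−x̄₂) = σ²(1/n₁ + 1/(k·n₁)) = σ²·(k+1)/(k·n₁).
So n₁ = (1 + 1/k)·((z_{α/2} + z_β)/d)² = 1.500 × (3.886/0.78)².
n₁ = 1.500 × 24.82 = 37.2.
Round up: n₁ = 38, giving n₂ = 2 × 38 = 76.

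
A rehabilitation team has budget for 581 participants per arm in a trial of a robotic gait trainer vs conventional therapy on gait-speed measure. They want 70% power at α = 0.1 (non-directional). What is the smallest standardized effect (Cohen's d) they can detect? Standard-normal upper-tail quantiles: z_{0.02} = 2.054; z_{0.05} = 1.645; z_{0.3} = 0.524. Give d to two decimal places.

d_min ≈ 0.13

For two independent groups of n = 581 each: d_min = (z_{α/2} + z_β)·√(2/n).
z-sum = 1.645 + 0.524 = 2.169.
d_min = 2.169 × √(2/581) = 2.169 × 0.0587 = 0.127.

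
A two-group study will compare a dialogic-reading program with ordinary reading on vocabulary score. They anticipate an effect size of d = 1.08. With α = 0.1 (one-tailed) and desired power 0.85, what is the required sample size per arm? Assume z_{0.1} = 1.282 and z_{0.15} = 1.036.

n = 10 per group

For two independent groups with equal n: n = 2·((z_{α} + z_β) / d)².
z_{α} + z_β = 1.282 + 1.036 = 2.318.
n = 2 × (2.318 / 1.08)² = 2 × 2.146² = 2 × 4.61 = 9.2.
Round up to the next whole participant.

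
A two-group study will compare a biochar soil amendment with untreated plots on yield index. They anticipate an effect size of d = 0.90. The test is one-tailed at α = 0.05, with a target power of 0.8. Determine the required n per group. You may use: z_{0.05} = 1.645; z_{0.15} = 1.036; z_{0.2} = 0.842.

n = 16 per group

For two independent groups with equal n: n = 2·((z_{α} + z_β) / d)².
z_{α} + z_β = 1.645 + 0.842 = 2.487.
n = 2 × (2.487 / 0.90)² = 2 × 2.763² = 2 × 7.64 = 15.3.
Round up to the next whole participant.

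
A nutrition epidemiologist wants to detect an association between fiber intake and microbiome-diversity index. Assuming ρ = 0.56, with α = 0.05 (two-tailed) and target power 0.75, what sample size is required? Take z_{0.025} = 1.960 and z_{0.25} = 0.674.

n = 21

Fisher's z: C = ½·ln((1+r)/(1−r)) = ½·ln(3.5455) = 0.6328.
n = ((z_{α/2} + z_β)/C)² + 3.
(1.960 + 0.674) / 0.6328 = 2.634 / 0.6328 = 4.162.
n = 4.162² + 3 = 17.33 + 3 = 20.3.
Round up.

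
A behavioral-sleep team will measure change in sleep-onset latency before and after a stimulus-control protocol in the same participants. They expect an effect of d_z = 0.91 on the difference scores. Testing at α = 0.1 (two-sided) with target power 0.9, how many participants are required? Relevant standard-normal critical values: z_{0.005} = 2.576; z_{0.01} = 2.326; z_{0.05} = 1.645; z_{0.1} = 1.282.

For a paired (one-sample on differences) test: n = ((z_{α/2} + z_β) / d)².
z_{α/2} + z_β = 1.645 + 1.282 = 2.927.
n = (2.927 / 0.91)² = 3.216² = 10.35.
Round up.

n = 11 pairs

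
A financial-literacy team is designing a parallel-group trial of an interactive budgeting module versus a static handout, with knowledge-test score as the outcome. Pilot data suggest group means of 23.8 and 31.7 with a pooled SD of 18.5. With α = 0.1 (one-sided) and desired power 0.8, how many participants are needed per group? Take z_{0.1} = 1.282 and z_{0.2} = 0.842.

n = 50 per group

Cohen's d = |M₁ − M₂| / SD_pooled = |23.8 − 31.7| / 18.5 = 7.9 / 18.5 = 0.427.
For two independent groups with equal n: n = 2·((z_{α} + z_β) / d)².
z_{α} + z_β = 1.282 + 0.842 = 2.124.
n = 2 × (2.124 / 0.427)² = 2 × 4.974² = 2 × 24.74 = 49.5.
Round up to the next whole participant.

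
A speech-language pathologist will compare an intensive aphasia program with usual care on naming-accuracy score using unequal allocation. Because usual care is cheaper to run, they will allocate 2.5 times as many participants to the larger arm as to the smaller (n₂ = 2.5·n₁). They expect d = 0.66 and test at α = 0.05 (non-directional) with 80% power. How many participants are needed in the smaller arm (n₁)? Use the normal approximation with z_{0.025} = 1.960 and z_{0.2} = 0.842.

n₁ = 26

With allocation ratio k = n₂/n₁ = 2.5, Var(x̄₁−x̄₂) = σ²(1/n₁ + 1/(k·n₁)) = σ²·(k+1)/(k·n₁).
So n₁ = (1 + 1/k)·((z_{α/2} + z_β)/d)² = 1.400 × (2.802/0.66)².
n₁ = 1.400 × 18.02 = 25.2.
Round up: n₁ = 26, giving n₂ = 2.5 × 26 = 65.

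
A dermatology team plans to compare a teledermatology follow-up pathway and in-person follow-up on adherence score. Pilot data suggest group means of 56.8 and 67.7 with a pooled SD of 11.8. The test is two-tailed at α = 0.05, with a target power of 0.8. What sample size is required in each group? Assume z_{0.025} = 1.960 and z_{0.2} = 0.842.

Cohen's d = |M₁ − M₂| / SD_pooled = |56.8 − 67.7| / 11.8 = 10.9 / 11.8 = 0.924.
For two independent groups with equal n: n = 2·((z_{α/2} + z_β) / d)².
z_{α/2} + z_β = 1.960 + 0.842 = 2.802.
n = 2 × (2.802 / 0.924)² = 2 × 3.032² = 2 × 9.20 = 18.4.
Round up to the next whole participant.

n = 19 per group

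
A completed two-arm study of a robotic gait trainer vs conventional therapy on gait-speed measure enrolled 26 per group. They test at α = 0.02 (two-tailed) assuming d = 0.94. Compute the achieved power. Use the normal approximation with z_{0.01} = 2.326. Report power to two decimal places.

For two equal groups, power = Φ(d·√(n/2) − z_{α/2}).
d·√(n/2) = 0.94 × √(26/2) = 0.94 × 3.606 = 3.389.
z_β = 3.389 − 2.326 = 1.063.
Power = Φ(1.063) = 0.856.

power ≈ 0.86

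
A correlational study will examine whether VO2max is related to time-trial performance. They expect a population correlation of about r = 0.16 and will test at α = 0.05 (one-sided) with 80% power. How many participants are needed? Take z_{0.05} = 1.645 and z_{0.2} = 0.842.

n = 241

Fisher's z: C = ½·ln((1+r)/(1−r)) = ½·ln(1.3810) = 0.1614.
n = ((z_{α} + z_β)/C)² + 3.
(1.645 + 0.842) / 0.1614 = 2.487 / 0.1614 = 15.409.
n = 15.409² + 3 = 237.43 + 3 = 240.4.
Round up.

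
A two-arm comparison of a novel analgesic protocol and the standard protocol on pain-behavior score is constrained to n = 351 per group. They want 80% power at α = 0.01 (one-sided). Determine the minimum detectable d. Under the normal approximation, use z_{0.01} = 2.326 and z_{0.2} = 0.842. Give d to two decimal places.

For two independent groups of n = 351 each: d_min = (z_{α} + z_β)·√(2/n).
z-sum = 2.326 + 0.842 = 3.168.
d_min = 3.168 × √(2/351) = 3.168 × 0.0755 = 0.239.

d_min ≈ 0.24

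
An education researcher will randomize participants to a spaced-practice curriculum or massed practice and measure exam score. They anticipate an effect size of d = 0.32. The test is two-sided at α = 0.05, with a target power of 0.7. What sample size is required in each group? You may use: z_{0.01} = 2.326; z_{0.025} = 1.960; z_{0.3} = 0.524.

n = 121 per group

For two independent groups with equal n: n = 2·((z_{α/2} + z_β) / d)².
z_{α/2} + z_β = 1.960 + 0.524 = 2.484.
n = 2 × (2.484 / 0.32)² = 2 × 7.763² = 2 × 60.26 = 120.5.
Round up to the next whole participant.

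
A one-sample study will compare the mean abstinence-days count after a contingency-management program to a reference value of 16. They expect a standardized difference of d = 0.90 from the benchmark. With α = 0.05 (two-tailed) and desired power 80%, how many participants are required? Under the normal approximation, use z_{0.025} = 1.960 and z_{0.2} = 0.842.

For a one-sample test: n = ((z_{α/2} + z_β) / d)².
z_{α/2} + z_β = 1.960 + 0.842 = 2.802.
n = (2.802 / 0.90)² = 3.113² = 9.69.
Round up.

n = 10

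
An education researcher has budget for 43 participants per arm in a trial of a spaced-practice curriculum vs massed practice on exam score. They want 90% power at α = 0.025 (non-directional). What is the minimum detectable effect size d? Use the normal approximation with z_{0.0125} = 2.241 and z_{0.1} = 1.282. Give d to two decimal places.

d_min ≈ 0.76

For two independent groups of n = 43 each: d_min = (z_{α/2} + z_β)·√(2/n).
z-sum = 2.241 + 1.282 = 3.523.
d_min = 3.523 × √(2/43) = 3.523 × 0.2157 = 0.760.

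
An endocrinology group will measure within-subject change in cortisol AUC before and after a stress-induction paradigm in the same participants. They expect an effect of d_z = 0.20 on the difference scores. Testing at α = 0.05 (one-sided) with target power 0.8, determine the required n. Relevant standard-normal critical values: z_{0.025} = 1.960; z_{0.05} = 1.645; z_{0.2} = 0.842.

For a paired (one-sample on differences) test: n = ((z_{α} + z_β) / d)².
z_{α} + z_β = 1.645 + 0.842 = 2.487.
n = (2.487 / 0.20)² = 12.435² = 154.63.
Round up.

n = 155 pairs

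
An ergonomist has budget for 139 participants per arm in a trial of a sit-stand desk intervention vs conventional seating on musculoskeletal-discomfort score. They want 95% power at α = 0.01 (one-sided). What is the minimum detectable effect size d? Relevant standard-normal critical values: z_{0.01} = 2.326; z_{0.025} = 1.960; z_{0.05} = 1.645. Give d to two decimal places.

d_min ≈ 0.48

For two independent groups of n = 139 each: d_min = (z_{α} + z_β)·√(2/n).
z-sum = 2.326 + 1.645 = 3.971.
d_min = 3.971 × √(2/139) = 3.971 × 0.1200 = 0.476.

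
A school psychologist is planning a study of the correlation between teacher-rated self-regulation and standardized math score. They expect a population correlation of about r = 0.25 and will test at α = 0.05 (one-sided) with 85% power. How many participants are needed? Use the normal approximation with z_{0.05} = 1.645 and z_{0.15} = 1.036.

n = 114

Fisher's z: C = ½·ln((1+r)/(1−r)) = ½·ln(1.6667) = 0.2554.
n = ((z_{α} + z_β)/C)² + 3.
(1.645 + 1.036) / 0.2554 = 2.681 / 0.2554 = 10.497.
n = 10.497² + 3 = 110.19 + 3 = 113.2.
Round up.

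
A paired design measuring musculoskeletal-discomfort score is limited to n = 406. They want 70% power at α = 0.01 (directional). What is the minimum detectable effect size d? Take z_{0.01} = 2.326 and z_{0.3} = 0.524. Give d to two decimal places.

For a single sample (or paired design) of n = 406: d_min = (z_{α} + z_β)/√n.
z-sum = 2.326 + 0.524 = 2.850.
d_min = 2.850 / √406 = 2.850 / 20.149 = 0.141.

d_min ≈ 0.14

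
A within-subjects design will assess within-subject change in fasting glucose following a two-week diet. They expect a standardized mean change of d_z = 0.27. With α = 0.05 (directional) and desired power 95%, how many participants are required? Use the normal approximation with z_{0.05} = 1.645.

For a paired (one-sample on differences) test: n = ((z_{α} + z_β) / d)².
z_{α} + z_β = 1.645 + 1.645 = 3.290.
n = (3.290 / 0.27)² = 12.185² = 148.48.
Round up.

n = 149 pairs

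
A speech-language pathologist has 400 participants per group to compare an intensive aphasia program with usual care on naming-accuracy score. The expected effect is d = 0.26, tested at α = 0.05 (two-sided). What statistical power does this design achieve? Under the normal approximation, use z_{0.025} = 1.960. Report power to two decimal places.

power ≈ 0.96

For two equal groups, power = Φ(d·√(n/2) − z_{α/2}).
d·√(n/2) = 0.26 × √(400/2) = 0.26 × 14.142 = 3.677.
z_β = 3.677 − 1.960 = 1.717.
Power = Φ(1.717) = 0.957.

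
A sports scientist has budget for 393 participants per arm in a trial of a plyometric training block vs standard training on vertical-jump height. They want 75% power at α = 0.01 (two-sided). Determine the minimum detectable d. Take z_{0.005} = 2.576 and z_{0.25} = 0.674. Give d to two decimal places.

d_min ≈ 0.23

For two independent groups of n = 393 each: d_min = (z_{α/2} + z_β)·√(2/n).
z-sum = 2.576 + 0.674 = 3.250.
d_min = 3.250 × √(2/393) = 3.250 × 0.0713 = 0.232.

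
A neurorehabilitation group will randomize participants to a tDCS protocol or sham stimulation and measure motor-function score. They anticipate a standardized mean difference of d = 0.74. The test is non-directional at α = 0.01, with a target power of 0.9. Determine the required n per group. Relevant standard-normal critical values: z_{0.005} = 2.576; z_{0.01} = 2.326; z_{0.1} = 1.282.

n = 55 per group

For two independent groups with equal n: n = 2·((z_{α/2} + z_β) / d)².
z_{α/2} + z_β = 2.576 + 1.282 = 3.858.
n = 2 × (3.858 / 0.74)² = 2 × 5.214² = 2 × 27.18 = 54.4.
Round up to the next whole participant.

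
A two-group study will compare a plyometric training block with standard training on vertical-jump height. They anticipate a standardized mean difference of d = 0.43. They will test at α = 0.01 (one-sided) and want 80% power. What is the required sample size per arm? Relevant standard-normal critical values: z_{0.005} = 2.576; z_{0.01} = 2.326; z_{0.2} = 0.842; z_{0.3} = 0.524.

For two independent groups with equal n: n = 2·((z_{α} + z_β) / d)².
z_{α} + z_β = 2.326 + 0.842 = 3.168.
n = 2 × (3.168 / 0.43)² = 2 × 7.367² = 2 × 54.28 = 108.6.
Round up to the next whole participant.

n = 109 per group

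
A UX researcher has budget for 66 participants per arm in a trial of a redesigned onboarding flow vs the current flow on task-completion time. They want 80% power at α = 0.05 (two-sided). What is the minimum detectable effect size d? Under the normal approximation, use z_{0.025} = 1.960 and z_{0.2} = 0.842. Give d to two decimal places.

d_min ≈ 0.49

For two independent groups of n = 66 each: d_min = (z_{α/2} + z_β)·√(2/n).
z-sum = 1.960 + 0.842 = 2.802.
d_min = 2.802 × √(2/66) = 2.802 × 0.1741 = 0.488.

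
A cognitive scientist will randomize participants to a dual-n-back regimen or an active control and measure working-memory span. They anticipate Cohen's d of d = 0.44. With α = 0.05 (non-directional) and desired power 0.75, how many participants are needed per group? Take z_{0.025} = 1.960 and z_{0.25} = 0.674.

For two independent groups with equal n: n = 2·((z_{α/2} + z_β) / d)².
z_{α/2} + z_β = 1.960 + 0.674 = 2.634.
n = 2 × (2.634 / 0.44)² = 2 × 5.986² = 2 × 35.84 = 71.7.
Round up to the next whole participant.

n = 72 per group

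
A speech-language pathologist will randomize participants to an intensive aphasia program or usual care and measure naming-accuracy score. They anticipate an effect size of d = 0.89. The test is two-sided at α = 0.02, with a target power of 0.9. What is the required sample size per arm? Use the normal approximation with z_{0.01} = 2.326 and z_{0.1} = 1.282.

For two independent groups with equal n: n = 2·((z_{α/2} + z_β) / d)².
z_{α/2} + z_β = 2.326 + 1.282 = 3.608.
n = 2 × (3.608 / 0.89)² = 2 × 4.054² = 2 × 16.43 = 32.9.
Round up to the next whole participant.

n = 33 per group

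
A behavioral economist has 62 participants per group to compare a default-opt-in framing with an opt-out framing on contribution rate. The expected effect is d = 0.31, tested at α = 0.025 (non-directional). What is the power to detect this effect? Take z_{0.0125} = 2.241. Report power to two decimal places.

For two equal groups, power = Φ(d·√(n/2) − z_{α/2}).
d·√(n/2) = 0.31 × √(62/2) = 0.31 × 5.568 = 1.726.
z_β = 1.726 − 2.241 = -0.515.
Power = Φ(-0.515) = 0.303.

power ≈ 0.30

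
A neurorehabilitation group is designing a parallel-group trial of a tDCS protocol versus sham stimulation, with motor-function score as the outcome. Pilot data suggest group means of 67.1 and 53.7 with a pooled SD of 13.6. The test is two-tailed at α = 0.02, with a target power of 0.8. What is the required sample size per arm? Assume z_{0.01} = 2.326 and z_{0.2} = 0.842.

n = 21 per group

Cohen's d = |M₁ − M₂| / SD_pooled = |67.1 − 53.7| / 13.6 = 13.4 / 13.6 = 0.985.
For two independent groups with equal n: n = 2·((z_{α/2} + z_β) / d)².
z_{α/2} + z_β = 2.326 + 0.842 = 3.168.
n = 2 × (3.168 / 0.985)² = 2 × 3.216² = 2 × 10.34 = 20.7.
Round up to the next whole participant.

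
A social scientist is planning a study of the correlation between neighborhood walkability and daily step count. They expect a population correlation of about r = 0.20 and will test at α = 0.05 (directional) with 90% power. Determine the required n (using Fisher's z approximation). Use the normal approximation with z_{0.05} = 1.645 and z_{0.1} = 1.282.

Fisher's z: C = ½·ln((1+r)/(1−r)) = ½·ln(1.5000) = 0.2027.
n = ((z_{α} + z_β)/C)² + 3.
(1.645 + 1.282) / 0.2027 = 2.927 / 0.2027 = 14.440.
n = 14.440² + 3 = 208.52 + 3 = 211.5.
Round up.

n = 212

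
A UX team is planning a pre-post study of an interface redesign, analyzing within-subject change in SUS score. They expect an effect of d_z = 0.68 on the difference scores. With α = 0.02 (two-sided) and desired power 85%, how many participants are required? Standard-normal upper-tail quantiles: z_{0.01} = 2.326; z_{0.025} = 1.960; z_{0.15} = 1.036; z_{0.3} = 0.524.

n = 25 pairs

For a paired (one-sample on differences) test: n = ((z_{α/2} + z_β) / d)².
z_{α/2} + z_β = 2.326 + 1.036 = 3.362.
n = (3.362 / 0.68)² = 4.944² = 24.44.
Round up.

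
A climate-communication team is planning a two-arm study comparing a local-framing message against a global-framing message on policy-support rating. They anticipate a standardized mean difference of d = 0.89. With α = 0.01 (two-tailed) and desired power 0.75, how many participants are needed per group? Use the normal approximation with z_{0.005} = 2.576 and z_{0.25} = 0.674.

For two independent groups with equal n: n = 2·((z_{α/2} + z_β) / d)².
z_{α/2} + z_β = 2.576 + 0.674 = 3.250.
n = 2 × (3.250 / 0.89)² = 2 × 3.652² = 2 × 13.33 = 26.7.
Round up to the next whole participant.

n = 27 per group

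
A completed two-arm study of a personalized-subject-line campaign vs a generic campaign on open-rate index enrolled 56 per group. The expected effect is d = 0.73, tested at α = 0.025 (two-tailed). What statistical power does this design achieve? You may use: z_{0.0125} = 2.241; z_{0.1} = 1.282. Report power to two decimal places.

For two equal groups, power = Φ(d·√(n/2) − z_{α/2}).
d·√(n/2) = 0.73 × √(56/2) = 0.73 × 5.292 = 3.863.
z_β = 3.863 − 2.241 = 1.622.
Power = Φ(1.622) = 0.948.

power ≈ 0.95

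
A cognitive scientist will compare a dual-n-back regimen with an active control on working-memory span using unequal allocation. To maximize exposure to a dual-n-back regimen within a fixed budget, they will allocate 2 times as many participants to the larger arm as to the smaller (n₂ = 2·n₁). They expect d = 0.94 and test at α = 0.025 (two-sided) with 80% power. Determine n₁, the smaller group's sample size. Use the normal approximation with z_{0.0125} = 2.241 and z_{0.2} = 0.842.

With allocation ratio k = n₂/n₁ = 2, Var(x̄₁−x̄₂) = σ²(1/n₁ + 1/(k·n₁)) = σ²·(k+1)/(k·n₁).
So n₁ = (1 + 1/k)·((z_{α/2} + z_β)/d)² = 1.500 × (3.083/0.94)².
n₁ = 1.500 × 10.76 = 16.1.
Round up: n₁ = 17, giving n₂ = 2 × 17 = 34.

n₁ = 17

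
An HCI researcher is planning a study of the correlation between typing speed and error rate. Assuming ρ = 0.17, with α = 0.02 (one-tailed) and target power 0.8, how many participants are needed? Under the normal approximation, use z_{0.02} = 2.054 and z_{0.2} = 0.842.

n = 288

Fisher's z: C = ½·ln((1+r)/(1−r)) = ½·ln(1.4096) = 0.1717.
n = ((z_{α} + z_β)/C)² + 3.
(2.054 + 0.842) / 0.1717 = 2.896 / 0.1717 = 16.867.
n = 16.867² + 3 = 284.48 + 3 = 287.5.
Round up.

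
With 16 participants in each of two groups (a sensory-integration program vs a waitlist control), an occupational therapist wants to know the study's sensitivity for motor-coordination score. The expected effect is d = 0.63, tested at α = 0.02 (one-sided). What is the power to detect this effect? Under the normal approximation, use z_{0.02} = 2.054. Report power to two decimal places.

For two equal groups, power = Φ(d·√(n/2) − z_{α}).
d·√(n/2) = 0.63 × √(16/2) = 0.63 × 2.828 = 1.782.
z_β = 1.782 − 2.054 = -0.272.
Power = Φ(-0.272) = 0.393.

power ≈ 0.39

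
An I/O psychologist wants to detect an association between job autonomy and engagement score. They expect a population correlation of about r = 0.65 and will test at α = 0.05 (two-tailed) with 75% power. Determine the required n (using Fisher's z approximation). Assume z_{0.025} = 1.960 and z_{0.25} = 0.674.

n = 15

Fisher's z: C = ½·ln((1+r)/(1−r)) = ½·ln(4.7143) = 0.7753.
n = ((z_{α/2} + z_β)/C)² + 3.
(1.960 + 0.674) / 0.7753 = 2.634 / 0.7753 = 3.397.
n = 3.397² + 3 = 11.54 + 3 = 14.5.
Round up.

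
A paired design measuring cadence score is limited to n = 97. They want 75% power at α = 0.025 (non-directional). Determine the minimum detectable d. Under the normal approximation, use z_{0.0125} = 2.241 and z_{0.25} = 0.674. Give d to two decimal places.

For a single sample (or paired design) of n = 97: d_min = (z_{α/2} + z_β)/√n.
z-sum = 2.241 + 0.674 = 2.915.
d_min = 2.915 / √97 = 2.915 / 9.849 = 0.296.

d_min ≈ 0.30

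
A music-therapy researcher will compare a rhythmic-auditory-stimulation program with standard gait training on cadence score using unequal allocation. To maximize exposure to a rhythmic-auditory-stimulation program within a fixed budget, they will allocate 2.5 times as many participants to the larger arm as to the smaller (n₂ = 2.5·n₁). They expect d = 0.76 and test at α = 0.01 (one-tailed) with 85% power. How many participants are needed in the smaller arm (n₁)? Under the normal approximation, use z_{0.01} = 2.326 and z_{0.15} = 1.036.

With allocation ratio k = n₂/n₁ = 2.5, Var(x̄₁−x̄₂) = σ²(1/n₁ + 1/(k·n₁)) = σ²·(k+1)/(k·n₁).
So n₁ = (1 + 1/k)·((z_{α} + z_β)/d)² = 1.400 × (3.362/0.76)².
n₁ = 1.400 × 19.57 = 27.4.
Round up: n₁ = 28, giving n₂ = 2.5 × 28 = 70.

n₁ = 28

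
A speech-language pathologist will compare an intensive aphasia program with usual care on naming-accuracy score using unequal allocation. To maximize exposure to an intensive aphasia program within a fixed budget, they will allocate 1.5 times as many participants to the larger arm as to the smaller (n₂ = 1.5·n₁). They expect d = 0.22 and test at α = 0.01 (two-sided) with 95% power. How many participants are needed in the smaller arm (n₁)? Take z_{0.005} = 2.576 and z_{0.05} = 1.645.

n₁ = 614

With allocation ratio k = n₂/n₁ = 1.5, Var(x̄₁−x̄₂) = σ²(1/n₁ + 1/(k·n₁)) = σ²·(k+1)/(k·n₁).
So n₁ = (1 + 1/k)·((z_{α/2} + z_β)/d)² = 1.667 × (4.221/0.22)².
n₁ = 1.667 × 368.12 = 613.5.
Round up: n₁ = 614, giving n₂ = 1.5 × 614 = 921.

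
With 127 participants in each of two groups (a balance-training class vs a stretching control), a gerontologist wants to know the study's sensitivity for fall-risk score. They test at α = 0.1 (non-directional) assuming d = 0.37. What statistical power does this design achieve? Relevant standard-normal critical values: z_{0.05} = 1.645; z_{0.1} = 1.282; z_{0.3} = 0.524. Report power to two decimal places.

power ≈ 0.90

For two equal groups, power = Φ(d·√(n/2) − z_{α/2}).
d·√(n/2) = 0.37 × √(127/2) = 0.37 × 7.969 = 2.948.
z_β = 2.948 − 1.645 = 1.303.
Power = Φ(1.303) = 0.904.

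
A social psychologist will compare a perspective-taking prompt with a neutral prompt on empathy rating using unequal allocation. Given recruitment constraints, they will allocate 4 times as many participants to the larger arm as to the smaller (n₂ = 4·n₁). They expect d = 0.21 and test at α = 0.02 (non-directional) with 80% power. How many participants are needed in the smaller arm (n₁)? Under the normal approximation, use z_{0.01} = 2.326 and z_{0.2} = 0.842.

n₁ = 285

With allocation ratio k = n₂/n₁ = 4, Var(x̄₁−x̄₂) = σ²(1/n₁ + 1/(k·n₁)) = σ²·(k+1)/(k·n₁).
So n₁ = (1 + 1/k)·((z_{α/2} + z_β)/d)² = 1.250 × (3.168/0.21)².
n₁ = 1.250 × 227.58 = 284.5.
Round up: n₁ = 285, giving n₂ = 4 × 285 = 1140.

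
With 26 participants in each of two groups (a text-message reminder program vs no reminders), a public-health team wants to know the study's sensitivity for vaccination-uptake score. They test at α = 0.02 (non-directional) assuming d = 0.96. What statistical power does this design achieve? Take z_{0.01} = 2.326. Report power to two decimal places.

power ≈ 0.87

For two equal groups, power = Φ(d·√(n/2) − z_{α/2}).
d·√(n/2) = 0.96 × √(26/2) = 0.96 × 3.606 = 3.461.
z_β = 3.461 − 2.326 = 1.135.
Power = Φ(1.135) = 0.872.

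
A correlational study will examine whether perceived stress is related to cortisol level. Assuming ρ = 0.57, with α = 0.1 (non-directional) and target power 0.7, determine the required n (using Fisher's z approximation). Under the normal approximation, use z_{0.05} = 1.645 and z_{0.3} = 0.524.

n = 15

Fisher's z: C = ½·ln((1+r)/(1−r)) = ½·ln(3.6512) = 0.6475.
n = ((z_{α/2} + z_β)/C)² + 3.
(1.645 + 0.524) / 0.6475 = 2.169 / 0.6475 = 3.350.
n = 3.350² + 3 = 11.22 + 3 = 14.2.
Round up.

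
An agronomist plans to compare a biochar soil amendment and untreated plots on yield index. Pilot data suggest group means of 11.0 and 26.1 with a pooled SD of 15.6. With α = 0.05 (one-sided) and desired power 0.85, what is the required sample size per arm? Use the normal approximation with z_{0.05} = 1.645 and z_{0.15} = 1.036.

Cohen's d = |M₁ − M₂| / SD_pooled = |11.0 − 26.1| / 15.6 = 15.1 / 15.6 = 0.968.
For two independent groups with equal n: n = 2·((z_{α} + z_β) / d)².
z_{α} + z_β = 1.645 + 1.036 = 2.681.
n = 2 × (2.681 / 0.968)² = 2 × 2.770² = 2 × 7.67 = 15.3.
Round up to the next whole participant.

n = 16 per group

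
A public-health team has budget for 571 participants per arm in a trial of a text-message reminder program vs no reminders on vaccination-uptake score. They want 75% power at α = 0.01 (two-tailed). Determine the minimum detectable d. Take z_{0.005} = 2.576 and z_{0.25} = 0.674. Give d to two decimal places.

d_min ≈ 0.19

For two independent groups of n = 571 each: d_min = (z_{α/2} + z_β)·√(2/n).
z-sum = 2.576 + 0.674 = 3.250.
d_min = 3.250 × √(2/571) = 3.250 × 0.0592 = 0.192.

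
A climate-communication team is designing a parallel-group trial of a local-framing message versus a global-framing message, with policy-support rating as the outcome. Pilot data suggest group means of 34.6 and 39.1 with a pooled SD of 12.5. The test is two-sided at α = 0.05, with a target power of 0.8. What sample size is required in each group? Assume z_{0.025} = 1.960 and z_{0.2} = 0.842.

Cohen's d = |M₁ − M₂| / SD_pooled = |34.6 − 39.1| / 12.5 = 4.5 / 12.5 = 0.360.
For two independent groups with equal n: n = 2·((z_{α/2} + z_β) / d)².
z_{α/2} + z_β = 1.960 + 0.842 = 2.802.
n = 2 × (2.802 / 0.360)² = 2 × 7.783² = 2 × 60.58 = 121.2.
Round up to the next whole participant.

n = 122 per group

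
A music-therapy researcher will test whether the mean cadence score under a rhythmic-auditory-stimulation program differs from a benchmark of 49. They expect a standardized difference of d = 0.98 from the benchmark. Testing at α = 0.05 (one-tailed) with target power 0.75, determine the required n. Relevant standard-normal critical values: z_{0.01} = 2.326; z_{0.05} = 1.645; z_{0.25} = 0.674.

For a one-sample test: n = ((z_{α} + z_β) / d)².
z_{α} + z_β = 1.645 + 0.674 = 2.319.
n = (2.319 / 0.98)² = 2.366² = 5.60.
Round up.

n = 6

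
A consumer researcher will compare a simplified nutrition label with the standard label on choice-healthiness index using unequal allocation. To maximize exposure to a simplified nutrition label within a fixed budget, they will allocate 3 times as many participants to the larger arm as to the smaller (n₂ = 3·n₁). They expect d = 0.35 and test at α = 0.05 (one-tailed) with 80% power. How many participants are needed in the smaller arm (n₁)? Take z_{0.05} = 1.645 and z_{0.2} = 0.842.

n₁ = 68

With allocation ratio k = n₂/n₁ = 3, Var(x̄₁−x̄₂) = σ²(1/n₁ + 1/(k·n₁)) = σ²·(k+1)/(k·n₁).
So n₁ = (1 + 1/k)·((z_{α} + z_β)/d)² = 1.333 × (2.487/0.35)².
n₁ = 1.333 × 50.49 = 67.3.
Round up: n₁ = 68, giving n₂ = 3 × 68 = 204.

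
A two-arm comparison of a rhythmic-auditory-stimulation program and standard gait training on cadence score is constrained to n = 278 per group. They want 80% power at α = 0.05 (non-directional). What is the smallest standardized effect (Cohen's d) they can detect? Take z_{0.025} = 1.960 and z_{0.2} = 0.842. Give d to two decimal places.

d_min ≈ 0.24

For two independent groups of n = 278 each: d_min = (z_{α/2} + z_β)·√(2/n).
z-sum = 1.960 + 0.842 = 2.802.
d_min = 2.802 × √(2/278) = 2.802 × 0.0848 = 0.238.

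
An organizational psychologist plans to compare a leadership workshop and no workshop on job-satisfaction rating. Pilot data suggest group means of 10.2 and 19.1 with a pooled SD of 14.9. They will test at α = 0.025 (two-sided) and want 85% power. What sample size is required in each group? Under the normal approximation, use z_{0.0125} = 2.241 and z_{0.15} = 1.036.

n = 61 per group

Cohen's d = |M₁ − M₂| / SD_pooled = |10.2 − 19.1| / 14.9 = 8.9 / 14.9 = 0.597.
For two independent groups with equal n: n = 2·((z_{α/2} + z_β) / d)².
z_{α/2} + z_β = 2.241 + 1.036 = 3.277.
n = 2 × (3.277 / 0.597)² = 2 × 5.489² = 2 × 30.13 = 60.3.
Round up to the next whole participant.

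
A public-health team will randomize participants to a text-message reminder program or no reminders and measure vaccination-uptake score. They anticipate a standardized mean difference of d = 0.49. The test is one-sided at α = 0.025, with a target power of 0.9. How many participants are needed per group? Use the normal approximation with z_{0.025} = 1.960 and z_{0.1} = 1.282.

n = 88 per group

For two independent groups with equal n: n = 2·((z_{α} + z_β) / d)².
z_{α} + z_β = 1.960 + 1.282 = 3.242.
n = 2 × (3.242 / 0.49)² = 2 × 6.616² = 2 × 43.78 = 87.6.
Round up to the next whole participant.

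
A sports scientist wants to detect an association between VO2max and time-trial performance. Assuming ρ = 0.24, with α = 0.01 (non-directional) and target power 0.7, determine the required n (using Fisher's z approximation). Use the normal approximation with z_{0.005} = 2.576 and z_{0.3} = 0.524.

n = 164

Fisher's z: C = ½·ln((1+r)/(1−r)) = ½·ln(1.6316) = 0.2448.
n = ((z_{α/2} + z_β)/C)² + 3.
(2.576 + 0.524) / 0.2448 = 3.100 / 0.2448 = 12.663.
n = 12.663² + 3 = 160.36 + 3 = 163.4.
Round up.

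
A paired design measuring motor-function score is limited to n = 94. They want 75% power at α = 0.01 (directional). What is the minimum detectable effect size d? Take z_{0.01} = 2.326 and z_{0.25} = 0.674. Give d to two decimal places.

For a single sample (or paired design) of n = 94: d_min = (z_{α} + z_β)/√n.
z-sum = 2.326 + 0.674 = 3.000.
d_min = 3.000 / √94 = 3.000 / 9.695 = 0.309.

d_min ≈ 0.31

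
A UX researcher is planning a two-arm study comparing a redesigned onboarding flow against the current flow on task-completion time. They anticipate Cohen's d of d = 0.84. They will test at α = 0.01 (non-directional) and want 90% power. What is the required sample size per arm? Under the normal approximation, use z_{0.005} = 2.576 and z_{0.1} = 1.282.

n = 43 per group

For two independent groups with equal n: n = 2·((z_{α/2} + z_β) / d)².
z_{α/2} + z_β = 2.576 + 1.282 = 3.858.
n = 2 × (3.858 / 0.84)² = 2 × 4.593² = 2 × 21.09 = 42.2.
Round up to the next whole participant.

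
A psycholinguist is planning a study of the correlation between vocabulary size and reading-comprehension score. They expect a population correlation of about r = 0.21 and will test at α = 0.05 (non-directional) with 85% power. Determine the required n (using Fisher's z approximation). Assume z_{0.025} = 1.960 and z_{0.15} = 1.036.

Fisher's z: C = ½·ln((1+r)/(1−r)) = ½·ln(1.5316) = 0.2132.
n = ((z_{α/2} + z_β)/C)² + 3.
(1.960 + 1.036) / 0.2132 = 2.996 / 0.2132 = 14.053.
n = 14.053² + 3 = 197.47 + 3 = 200.5.
Round up.

n = 201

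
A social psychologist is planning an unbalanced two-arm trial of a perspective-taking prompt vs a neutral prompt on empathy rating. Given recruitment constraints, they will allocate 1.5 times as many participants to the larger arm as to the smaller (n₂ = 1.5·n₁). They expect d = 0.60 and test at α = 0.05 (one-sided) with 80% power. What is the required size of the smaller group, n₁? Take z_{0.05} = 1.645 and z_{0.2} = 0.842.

n₁ = 29

With allocation ratio k = n₂/n₁ = 1.5, Var(x̄₁−x̄₂) = σ²(1/n₁ + 1/(k·n₁)) = σ²·(k+1)/(k·n₁).
So n₁ = (1 + 1/k)·((z_{α} + z_β)/d)² = 1.667 × (2.487/0.60)².
n₁ = 1.667 × 17.18 = 28.6.
Round up: n₁ = 29, giving n₂ = ⌈1.5 × 29⌉ = ⌈43.5⌉ = 44.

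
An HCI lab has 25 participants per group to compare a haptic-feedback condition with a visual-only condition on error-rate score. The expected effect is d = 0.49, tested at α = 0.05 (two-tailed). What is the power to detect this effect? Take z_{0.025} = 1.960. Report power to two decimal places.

For two equal groups, power = Φ(d·√(n/2) − z_{α/2}).
d·√(n/2) = 0.49 × √(25/2) = 0.49 × 3.536 = 1.732.
z_β = 1.732 − 1.960 = -0.228.
Power = Φ(-0.228) = 0.410.

power ≈ 0.41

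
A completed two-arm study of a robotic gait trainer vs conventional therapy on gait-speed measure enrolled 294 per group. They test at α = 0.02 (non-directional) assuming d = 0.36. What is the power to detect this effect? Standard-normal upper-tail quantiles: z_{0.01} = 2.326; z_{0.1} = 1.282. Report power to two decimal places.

power ≈ 0.98

For two equal groups, power = Φ(d·√(n/2) − z_{α/2}).
d·√(n/2) = 0.36 × √(294/2) = 0.36 × 12.124 = 4.365.
z_β = 4.365 − 2.326 = 2.039.
Power = Φ(2.039) = 0.979.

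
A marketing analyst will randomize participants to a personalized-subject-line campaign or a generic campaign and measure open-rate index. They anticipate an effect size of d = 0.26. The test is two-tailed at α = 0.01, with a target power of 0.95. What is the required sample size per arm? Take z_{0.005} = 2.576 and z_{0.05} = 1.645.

For two independent groups with equal n: n = 2·((z_{α/2} + z_β) / d)².
z_{α/2} + z_β = 2.576 + 1.645 = 4.221.
n = 2 × (4.221 / 0.26)² = 2 × 16.235² = 2 × 263.56 = 527.1.
Round up to the next whole participant.

n = 528 per group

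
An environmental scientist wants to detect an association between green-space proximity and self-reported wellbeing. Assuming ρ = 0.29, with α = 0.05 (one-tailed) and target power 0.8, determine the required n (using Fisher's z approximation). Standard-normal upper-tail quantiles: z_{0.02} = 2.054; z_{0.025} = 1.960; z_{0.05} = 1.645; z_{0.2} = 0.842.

Fisher's z: C = ½·ln((1+r)/(1−r)) = ½·ln(1.8169) = 0.2986.
n = ((z_{α} + z_β)/C)² + 3.
(1.645 + 0.842) / 0.2986 = 2.487 / 0.2986 = 8.329.
n = 8.329² + 3 = 69.37 + 3 = 72.4.
Round up.

n = 73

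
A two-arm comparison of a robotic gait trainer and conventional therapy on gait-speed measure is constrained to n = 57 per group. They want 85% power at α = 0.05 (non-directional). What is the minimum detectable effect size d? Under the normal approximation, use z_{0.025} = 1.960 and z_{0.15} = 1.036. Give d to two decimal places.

For two independent groups of n = 57 each: d_min = (z_{α/2} + z_β)·√(2/n).
z-sum = 1.960 + 1.036 = 2.996.
d_min = 2.996 × √(2/57) = 2.996 × 0.1873 = 0.561.

d_min ≈ 0.56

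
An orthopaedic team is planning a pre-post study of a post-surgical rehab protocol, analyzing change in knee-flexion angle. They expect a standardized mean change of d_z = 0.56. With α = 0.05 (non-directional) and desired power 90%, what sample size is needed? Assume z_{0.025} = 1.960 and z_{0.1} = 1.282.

For a paired (one-sample on differences) test: n = ((z_{α/2} + z_β) / d)².
z_{α/2} + z_β = 1.960 + 1.282 = 3.242.
n = (3.242 / 0.56)² = 5.789² = 33.52.
Round up.

n = 34 pairs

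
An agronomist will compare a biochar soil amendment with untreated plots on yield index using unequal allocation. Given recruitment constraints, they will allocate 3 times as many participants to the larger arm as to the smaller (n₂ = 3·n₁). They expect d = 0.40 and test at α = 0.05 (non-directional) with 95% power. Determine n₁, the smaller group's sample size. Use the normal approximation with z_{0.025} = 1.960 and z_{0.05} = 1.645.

With allocation ratio k = n₂/n₁ = 3, Var(x̄₁−x̄₂) = σ²(1/n₁ + 1/(k·n₁)) = σ²·(k+1)/(k·n₁).
So n₁ = (1 + 1/k)·((z_{α/2} + z_β)/d)² = 1.333 × (3.605/0.40)².
n₁ = 1.333 × 81.23 = 108.3.
Round up: n₁ = 109, giving n₂ = 3 × 109 = 327.

n₁ = 109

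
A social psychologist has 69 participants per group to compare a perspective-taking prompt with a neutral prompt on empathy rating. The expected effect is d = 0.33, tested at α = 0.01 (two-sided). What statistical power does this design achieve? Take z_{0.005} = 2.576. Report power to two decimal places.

power ≈ 0.26

For two equal groups, power = Φ(d·√(n/2) − z_{α/2}).
d·√(n/2) = 0.33 × √(69/2) = 0.33 × 5.874 = 1.938.
z_β = 1.938 − 2.576 = -0.638.
Power = Φ(-0.638) = 0.262.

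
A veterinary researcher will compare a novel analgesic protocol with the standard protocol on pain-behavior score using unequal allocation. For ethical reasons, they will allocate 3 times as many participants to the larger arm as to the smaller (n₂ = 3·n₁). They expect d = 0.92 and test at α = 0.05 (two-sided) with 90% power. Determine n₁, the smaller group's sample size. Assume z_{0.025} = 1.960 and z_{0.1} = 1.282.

With allocation ratio k = n₂/n₁ = 3, Var(x̄₁−x̄₂) = σ²(1/n₁ + 1/(k·n₁)) = σ²·(k+1)/(k·n₁).
So n₁ = (1 + 1/k)·((z_{α/2} + z_β)/d)² = 1.333 × (3.242/0.92)².
n₁ = 1.333 × 12.42 = 16.6.
Round up: n₁ = 17, giving n₂ = 3 × 17 = 51.

n₁ = 17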